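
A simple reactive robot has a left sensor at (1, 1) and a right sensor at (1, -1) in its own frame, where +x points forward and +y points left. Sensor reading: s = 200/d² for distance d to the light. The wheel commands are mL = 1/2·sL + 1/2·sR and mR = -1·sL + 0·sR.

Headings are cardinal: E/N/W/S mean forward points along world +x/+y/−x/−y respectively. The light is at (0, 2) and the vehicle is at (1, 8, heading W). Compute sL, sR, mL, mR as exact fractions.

8 200/49 296/49 -8

left sensor world pos  = (0, 7); dL² = 25
right sensor world pos = (0, 9); dR² = 49
sL = 200/25 = 8
sR = 200/49 = 200/49
mL = 1/2·sL + 1/2·sR = 296/49
mR = -1·sL + 0·sR = -8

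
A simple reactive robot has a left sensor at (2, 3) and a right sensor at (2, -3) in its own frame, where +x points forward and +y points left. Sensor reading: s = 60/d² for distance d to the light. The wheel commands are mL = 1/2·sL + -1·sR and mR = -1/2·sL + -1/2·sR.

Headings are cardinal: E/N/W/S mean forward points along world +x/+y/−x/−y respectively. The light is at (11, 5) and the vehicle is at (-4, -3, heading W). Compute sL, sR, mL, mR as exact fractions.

6/41 30/157 -759/6437 -1086/6437

left sensor world pos  = (-6, -6); dL² = 410
right sensor world pos = (-6, 0); dR² = 314
sL = 60/410 = 6/41
sR = 60/314 = 30/157
mL = 1/2·sL + -1·sR = -759/6437
mR = -1/2·sL + -1/2·sR = -1086/6437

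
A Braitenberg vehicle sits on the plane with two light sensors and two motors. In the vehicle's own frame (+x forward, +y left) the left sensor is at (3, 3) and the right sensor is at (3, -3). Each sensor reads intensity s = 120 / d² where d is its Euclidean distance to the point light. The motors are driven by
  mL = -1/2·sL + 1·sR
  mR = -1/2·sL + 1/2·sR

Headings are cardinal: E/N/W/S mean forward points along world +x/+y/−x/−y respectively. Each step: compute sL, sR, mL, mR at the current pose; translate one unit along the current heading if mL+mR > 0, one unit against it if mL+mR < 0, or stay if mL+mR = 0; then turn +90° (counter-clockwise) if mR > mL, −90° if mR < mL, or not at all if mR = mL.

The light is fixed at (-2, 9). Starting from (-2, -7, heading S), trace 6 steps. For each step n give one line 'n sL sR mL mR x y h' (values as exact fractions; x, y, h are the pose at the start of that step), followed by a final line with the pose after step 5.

n=0: pose=(-2,-7,S); sL=12/37, sR=12/37; mL=6/37, mR=0; mL+mR=6/37 → advance +1; mR−mL=-6/37 → turn -1·90°
n=1: pose=(-2,-8,W); sL=120/409, sR=24/41; mL=7356/16769, mR=2448/16769; mL+mR=9804/16769 → advance +1; mR−mL=-12/41 → turn -1·90°
n=2: pose=(-3,-8,N); sL=30/53, sR=3/5; mL=84/265, mR=9/530; mL+mR=177/530 → advance +1; mR−mL=-3/10 → turn -1·90°
n=3: pose=(-3,-7,E); sL=120/173, sR=24/73; mL=-228/12629, mR=-2304/12629; mL+mR=-2532/12629 → advance -1; mR−mL=-12/73 → turn -1·90°
n=4: pose=(-4,-7,S); sL=60/181, sR=60/193; mL=5070/34933, mR=-360/34933; mL+mR=4710/34933 → advance +1; mR−mL=-30/193 → turn -1·90°
n=5: pose=(-4,-8,W); sL=24/85, sR=120/221; mL=444/1105, mR=144/1105; mL+mR=588/1105 → advance +1; mR−mL=-60/221 → turn -1·90°

0 12/37 12/37 6/37 0 -2 -7 S
1 120/409 24/41 7356/16769 2448/16769 -2 -8 W
2 30/53 3/5 84/265 9/530 -3 -8 N
3 120/173 24/73 -228/12629 -2304/12629 -3 -7 E
4 60/181 60/193 5070/34933 -360/34933 -4 -7 S
5 24/85 120/221 444/1105 144/1105 -4 -8 W
final -5 -8 N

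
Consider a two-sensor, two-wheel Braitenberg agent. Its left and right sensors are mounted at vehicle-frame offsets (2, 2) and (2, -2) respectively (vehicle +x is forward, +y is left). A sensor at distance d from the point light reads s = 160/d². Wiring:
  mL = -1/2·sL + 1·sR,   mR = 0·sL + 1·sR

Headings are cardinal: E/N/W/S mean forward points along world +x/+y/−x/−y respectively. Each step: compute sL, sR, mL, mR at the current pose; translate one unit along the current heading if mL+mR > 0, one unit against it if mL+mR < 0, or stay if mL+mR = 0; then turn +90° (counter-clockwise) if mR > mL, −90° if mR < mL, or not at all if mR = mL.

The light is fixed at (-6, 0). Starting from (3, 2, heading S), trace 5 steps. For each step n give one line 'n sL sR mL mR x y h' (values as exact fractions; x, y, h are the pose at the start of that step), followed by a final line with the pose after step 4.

n=0: pose=(3,2,S); sL=160/121, sR=160/49; mL=15440/5929, mR=160/49; mL+mR=34800/5929 → advance +1; mR−mL=80/121 → turn +1·90°
n=1: pose=(3,1,E); sL=16/13, sR=80/61; mL=552/793, mR=80/61; mL+mR=1592/793 → advance +1; mR−mL=8/13 → turn +1·90°
n=2: pose=(4,1,N); sL=160/73, sR=160/153; mL=-560/11169, mR=160/153; mL+mR=11120/11169 → advance +1; mR−mL=80/73 → turn +1·90°
n=3: pose=(4,2,W); sL=5/2, sR=2; mL=3/4, mR=2; mL+mR=11/4 → advance +1; mR−mL=5/4 → turn +1·90°
n=4: pose=(3,2,S); sL=160/121, sR=160/49; mL=15440/5929, mR=160/49; mL+mR=34800/5929 → advance +1; mR−mL=80/121 → turn +1·90°

0 160/121 160/49 15440/5929 160/49 3 2 S
1 16/13 80/61 552/793 80/61 3 1 E
2 160/73 160/153 -560/11169 160/153 4 1 N
3 5/2 2 3/4 2 4 2 W
4 160/121 160/49 15440/5929 160/49 3 2 S
final 3 1 E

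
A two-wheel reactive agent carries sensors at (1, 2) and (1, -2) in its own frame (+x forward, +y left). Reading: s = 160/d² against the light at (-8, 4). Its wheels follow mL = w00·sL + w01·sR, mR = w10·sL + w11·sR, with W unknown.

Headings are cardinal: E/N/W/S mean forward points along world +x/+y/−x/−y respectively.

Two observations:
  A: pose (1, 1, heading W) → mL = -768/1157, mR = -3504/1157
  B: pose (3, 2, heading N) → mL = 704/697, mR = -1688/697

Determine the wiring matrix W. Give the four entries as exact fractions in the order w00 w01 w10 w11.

1 -1 -1 -1/2

obs A: pose=(1,1,W) → sL=160/89, sR=32/13, mL=-768/1157, mR=-3504/1157
obs B: pose=(3,2,N) → sL=80/41, sR=16/17, mL=704/697, mR=-1688/697
sensor matrix S = [[160/89, 32/13], [80/41, 16/17]]; det S = -2508800/806429
solve [mL_A; mL_B] = S·[w00; w01] and [mR_A; mR_B] = S·[w10; w11]:
  w00 = 1, w01 = -1, w10 = -1, w11 = -1/2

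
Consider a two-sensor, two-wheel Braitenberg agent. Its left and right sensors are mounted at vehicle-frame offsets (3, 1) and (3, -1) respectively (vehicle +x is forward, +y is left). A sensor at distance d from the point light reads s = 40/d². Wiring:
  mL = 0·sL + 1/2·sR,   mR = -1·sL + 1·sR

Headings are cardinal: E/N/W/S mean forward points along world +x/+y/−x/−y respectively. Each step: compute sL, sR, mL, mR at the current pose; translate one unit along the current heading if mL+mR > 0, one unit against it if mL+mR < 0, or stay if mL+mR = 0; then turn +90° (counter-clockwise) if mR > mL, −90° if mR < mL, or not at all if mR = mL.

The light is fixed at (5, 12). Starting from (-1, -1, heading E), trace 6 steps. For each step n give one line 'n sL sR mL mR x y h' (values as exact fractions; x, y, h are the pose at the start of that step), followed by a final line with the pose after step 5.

0 40/153 8/41 4/41 -416/6273 -1 -1 E
1 5/34 10/73 5/73 -25/2482 0 -1 S
2 40/289 40/233 20/233 2240/67337 0 -2 W
3 4/17 20/73 10/73 48/1241 -1 -2 N
4 40/153 8/41 4/41 -416/6273 -1 -1 E
5 5/34 10/73 5/73 -25/2482 0 -1 S
final 0 -2 W

n=0: pose=(-1,-1,E); sL=40/153, sR=8/41; mL=4/41, mR=-416/6273; mL+mR=196/6273 → advance +1; mR−mL=-1028/6273 → turn -1·90°
n=1: pose=(0,-1,S); sL=5/34, sR=10/73; mL=5/73, mR=-25/2482; mL+mR=145/2482 → advance +1; mR−mL=-195/2482 → turn -1·90°
n=2: pose=(0,-2,W); sL=40/289, sR=40/233; mL=20/233, mR=2240/67337; mL+mR=8020/67337 → advance +1; mR−mL=-3540/67337 → turn -1·90°
n=3: pose=(-1,-2,N); sL=4/17, sR=20/73; mL=10/73, mR=48/1241; mL+mR=218/1241 → advance +1; mR−mL=-122/1241 → turn -1·90°
n=4: pose=(-1,-1,E); sL=40/153, sR=8/41; mL=4/41, mR=-416/6273; mL+mR=196/6273 → advance +1; mR−mL=-1028/6273 → turn -1·90°
n=5: pose=(0,-1,S); sL=5/34, sR=10/73; mL=5/73, mR=-25/2482; mL+mR=145/2482 → advance +1; mR−mL=-195/2482 → turn -1·90°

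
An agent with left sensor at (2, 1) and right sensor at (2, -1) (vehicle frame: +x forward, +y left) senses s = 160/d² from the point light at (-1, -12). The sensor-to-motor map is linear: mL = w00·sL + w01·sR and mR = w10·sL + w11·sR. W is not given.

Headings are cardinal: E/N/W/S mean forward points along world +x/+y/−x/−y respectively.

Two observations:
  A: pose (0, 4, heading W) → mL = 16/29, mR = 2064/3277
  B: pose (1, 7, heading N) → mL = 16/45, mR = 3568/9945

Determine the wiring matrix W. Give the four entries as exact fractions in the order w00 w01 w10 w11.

0 1 1/2 1/2

obs A: pose=(0,4,W) → sL=80/113, sR=16/29, mL=16/29, mR=2064/3277
obs B: pose=(1,7,N) → sL=80/221, sR=16/45, mL=16/45, mR=3568/9945
sensor matrix S = [[80/113, 16/29], [80/221, 16/45]]; det S = 338944/6517953
solve [mL_A; mL_B] = S·[w00; w01] and [mR_A; mR_B] = S·[w10; w11]:
  w00 = 0, w01 = 1, w10 = 1/2, w11 = 1/2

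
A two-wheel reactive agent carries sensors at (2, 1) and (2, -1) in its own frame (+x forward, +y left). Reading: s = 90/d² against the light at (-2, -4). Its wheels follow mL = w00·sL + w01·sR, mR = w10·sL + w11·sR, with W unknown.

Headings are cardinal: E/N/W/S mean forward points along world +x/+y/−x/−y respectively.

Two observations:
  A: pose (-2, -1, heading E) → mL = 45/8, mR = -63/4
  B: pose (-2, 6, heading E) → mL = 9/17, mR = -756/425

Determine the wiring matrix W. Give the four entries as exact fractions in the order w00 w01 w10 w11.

0 1/2 -1 -1

obs A: pose=(-2,-1,E) → sL=9/2, sR=45/4, mL=45/8, mR=-63/4
obs B: pose=(-2,6,E) → sL=18/25, sR=18/17, mL=9/17, mR=-756/425
sensor matrix S = [[9/2, 45/4], [18/25, 18/17]]; det S = -567/170
solve [mL_A; mL_B] = S·[w00; w01] and [mR_A; mR_B] = S·[w10; w11]:
  w00 = 0, w01 = 1/2, w10 = -1, w11 = -1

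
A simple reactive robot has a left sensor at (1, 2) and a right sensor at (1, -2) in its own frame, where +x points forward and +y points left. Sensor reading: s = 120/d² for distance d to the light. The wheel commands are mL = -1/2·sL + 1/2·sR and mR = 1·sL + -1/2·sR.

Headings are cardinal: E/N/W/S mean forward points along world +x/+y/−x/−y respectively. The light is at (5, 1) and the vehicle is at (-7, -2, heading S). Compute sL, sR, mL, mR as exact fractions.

30/29 30/53 -360/1537 1155/1537

left sensor world pos  = (-5, -3); dL² = 116
right sensor world pos = (-9, -3); dR² = 212
sL = 120/116 = 30/29
sR = 120/212 = 30/53
mL = -1/2·sL + 1/2·sR = -360/1537
mR = 1·sL + -1/2·sR = 1155/1537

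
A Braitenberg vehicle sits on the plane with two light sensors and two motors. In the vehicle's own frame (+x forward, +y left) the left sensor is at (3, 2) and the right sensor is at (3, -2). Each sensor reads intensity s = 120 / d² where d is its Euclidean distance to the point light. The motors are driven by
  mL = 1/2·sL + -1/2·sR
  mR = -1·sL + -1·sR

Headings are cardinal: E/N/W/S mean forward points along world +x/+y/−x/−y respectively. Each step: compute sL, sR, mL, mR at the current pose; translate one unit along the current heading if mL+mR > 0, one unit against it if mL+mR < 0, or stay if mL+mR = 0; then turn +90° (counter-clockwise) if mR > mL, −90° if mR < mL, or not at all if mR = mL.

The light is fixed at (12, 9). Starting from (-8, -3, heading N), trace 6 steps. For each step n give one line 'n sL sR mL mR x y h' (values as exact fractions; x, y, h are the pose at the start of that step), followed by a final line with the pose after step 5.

0 24/113 8/27 -128/3051 -1552/3051 -8 -3 N
1 12/41 60/257 312/10537 -5544/10537 -8 -4 E
2 120/617 24/157 2016/96869 -33648/96869 -9 -4 S
3 30/193 30/169 -360/32617 -10860/32617 -9 -3 W
4 24/113 8/27 -128/3051 -1552/3051 -8 -3 N
5 12/41 60/257 312/10537 -5544/10537 -8 -4 E
final -9 -4 S

n=0: pose=(-8,-3,N); sL=24/113, sR=8/27; mL=-128/3051, mR=-1552/3051; mL+mR=-560/1017 → advance -1; mR−mL=-1424/3051 → turn -1·90°
n=1: pose=(-8,-4,E); sL=12/41, sR=60/257; mL=312/10537, mR=-5544/10537; mL+mR=-5232/10537 → advance -1; mR−mL=-5856/10537 → turn -1·90°
n=2: pose=(-9,-4,S); sL=120/617, sR=24/157; mL=2016/96869, mR=-33648/96869; mL+mR=-31632/96869 → advance -1; mR−mL=-35664/96869 → turn -1·90°
n=3: pose=(-9,-3,W); sL=30/193, sR=30/169; mL=-360/32617, mR=-10860/32617; mL+mR=-11220/32617 → advance -1; mR−mL=-10500/32617 → turn -1·90°
n=4: pose=(-8,-3,N); sL=24/113, sR=8/27; mL=-128/3051, mR=-1552/3051; mL+mR=-560/1017 → advance -1; mR−mL=-1424/3051 → turn -1·90°
n=5: pose=(-8,-4,E); sL=12/41, sR=60/257; mL=312/10537, mR=-5544/10537; mL+mR=-5232/10537 → advance -1; mR−mL=-5856/10537 → turn -1·90°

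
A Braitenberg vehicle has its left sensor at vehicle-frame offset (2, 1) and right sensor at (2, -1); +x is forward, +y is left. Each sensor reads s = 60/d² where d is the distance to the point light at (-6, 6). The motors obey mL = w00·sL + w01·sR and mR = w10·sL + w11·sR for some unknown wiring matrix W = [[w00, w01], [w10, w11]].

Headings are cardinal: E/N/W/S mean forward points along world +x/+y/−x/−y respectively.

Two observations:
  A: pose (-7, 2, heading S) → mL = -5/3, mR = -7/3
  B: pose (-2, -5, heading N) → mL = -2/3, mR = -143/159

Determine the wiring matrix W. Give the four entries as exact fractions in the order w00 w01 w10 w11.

-1 0 -1/2 -1

obs A: pose=(-7,2,S) → sL=5/3, sR=3/2, mL=-5/3, mR=-7/3
obs B: pose=(-2,-5,N) → sL=2/3, sR=30/53, mL=-2/3, mR=-143/159
sensor matrix S = [[5/3, 3/2], [2/3, 30/53]]; det S = -3/53
solve [mL_A; mL_B] = S·[w00; w01] and [mR_A; mR_B] = S·[w10; w11]:
  w00 = -1, w01 = 0, w10 = -1/2, w11 = -1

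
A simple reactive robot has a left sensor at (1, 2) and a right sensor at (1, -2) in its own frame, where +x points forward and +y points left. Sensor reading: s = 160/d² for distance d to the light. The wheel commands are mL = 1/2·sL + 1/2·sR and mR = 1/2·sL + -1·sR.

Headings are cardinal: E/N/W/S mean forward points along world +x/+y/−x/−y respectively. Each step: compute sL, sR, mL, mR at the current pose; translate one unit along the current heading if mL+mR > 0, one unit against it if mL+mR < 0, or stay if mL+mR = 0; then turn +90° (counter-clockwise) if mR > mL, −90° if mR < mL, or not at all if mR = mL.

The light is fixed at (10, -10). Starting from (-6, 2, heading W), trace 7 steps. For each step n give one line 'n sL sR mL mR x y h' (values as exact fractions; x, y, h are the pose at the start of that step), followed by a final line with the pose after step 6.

n=0: pose=(-6,2,W); sL=160/389, sR=32/97; mL=13984/37733, mR=-4688/37733; mL+mR=9296/37733 → advance +1; mR−mL=-48/97 → turn -1·90°
n=1: pose=(-7,2,N); sL=16/53, sR=80/197; mL=3696/10441, mR=-2664/10441; mL+mR=1032/10441 → advance +1; mR−mL=-120/197 → turn -1·90°
n=2: pose=(-7,3,E); sL=160/481, sR=160/377; mL=5280/13949, mR=-3600/13949; mL+mR=1680/13949 → advance +1; mR−mL=-240/377 → turn -1·90°
n=3: pose=(-6,3,S); sL=8/17, sR=40/117; mL=808/1989, mR=-212/1989; mL+mR=596/1989 → advance +1; mR−mL=-20/39 → turn -1·90°
n=4: pose=(-6,2,W); sL=160/389, sR=32/97; mL=13984/37733, mR=-4688/37733; mL+mR=9296/37733 → advance +1; mR−mL=-48/97 → turn -1·90°
n=5: pose=(-7,2,N); sL=16/53, sR=80/197; mL=3696/10441, mR=-2664/10441; mL+mR=1032/10441 → advance +1; mR−mL=-120/197 → turn -1·90°
n=6: pose=(-7,3,E); sL=160/481, sR=160/377; mL=5280/13949, mR=-3600/13949; mL+mR=1680/13949 → advance +1; mR−mL=-240/377 → turn -1·90°

0 160/389 32/97 13984/37733 -4688/37733 -6 2 W
1 16/53 80/197 3696/10441 -2664/10441 -7 2 N
2 160/481 160/377 5280/13949 -3600/13949 -7 3 E
3 8/17 40/117 808/1989 -212/1989 -6 3 S
4 160/389 32/97 13984/37733 -4688/37733 -6 2 W
5 16/53 80/197 3696/10441 -2664/10441 -7 2 N
6 160/481 160/377 5280/13949 -3600/13949 -7 3 E
final -6 3 S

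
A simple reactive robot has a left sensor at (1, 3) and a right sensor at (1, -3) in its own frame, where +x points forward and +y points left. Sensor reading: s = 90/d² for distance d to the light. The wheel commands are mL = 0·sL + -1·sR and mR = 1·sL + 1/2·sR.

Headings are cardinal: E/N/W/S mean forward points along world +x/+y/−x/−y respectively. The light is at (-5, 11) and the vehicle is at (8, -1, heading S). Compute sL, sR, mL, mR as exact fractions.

18/85 90/269 -90/269 8667/22865

left sensor world pos  = (11, -2); dL² = 425
right sensor world pos = (5, -2); dR² = 269
sL = 90/425 = 18/85
sR = 90/269 = 90/269
mL = 0·sL + -1·sR = -90/269
mR = 1·sL + 1/2·sR = 8667/22865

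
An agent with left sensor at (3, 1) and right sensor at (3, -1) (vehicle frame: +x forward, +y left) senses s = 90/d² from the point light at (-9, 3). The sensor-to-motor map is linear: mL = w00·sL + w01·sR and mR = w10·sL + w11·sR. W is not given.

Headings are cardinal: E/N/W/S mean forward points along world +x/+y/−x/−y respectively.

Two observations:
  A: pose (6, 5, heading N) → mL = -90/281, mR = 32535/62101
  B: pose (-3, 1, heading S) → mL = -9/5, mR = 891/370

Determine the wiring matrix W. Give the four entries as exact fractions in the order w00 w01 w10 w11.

obs A: pose=(6,5,N) → sL=90/221, sR=90/281, mL=-90/281, mR=32535/62101
obs B: pose=(-3,1,S) → sL=45/37, sR=9/5, mL=-9/5, mR=891/370
sensor matrix S = [[90/221, 90/281], [45/37, 9/5]]; det S = 789264/2297737
solve [mL_A; mL_B] = S·[w00; w01] and [mR_A; mR_B] = S·[w10; w11]:
  w00 = 0, w01 = -1, w10 = 1/2, w11 = 1

0 -1 1/2 1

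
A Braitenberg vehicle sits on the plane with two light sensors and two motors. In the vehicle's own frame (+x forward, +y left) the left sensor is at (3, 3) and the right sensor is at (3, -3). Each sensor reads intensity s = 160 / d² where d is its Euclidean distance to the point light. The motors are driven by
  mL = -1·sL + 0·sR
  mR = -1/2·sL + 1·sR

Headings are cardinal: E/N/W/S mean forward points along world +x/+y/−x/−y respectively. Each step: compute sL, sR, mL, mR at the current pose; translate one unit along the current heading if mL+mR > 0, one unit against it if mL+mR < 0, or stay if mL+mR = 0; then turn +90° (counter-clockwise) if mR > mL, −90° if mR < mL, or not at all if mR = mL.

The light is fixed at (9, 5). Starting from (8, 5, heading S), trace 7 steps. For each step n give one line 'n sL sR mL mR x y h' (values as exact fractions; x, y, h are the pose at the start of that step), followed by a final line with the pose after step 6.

n=0: pose=(8,5,S); sL=160/13, sR=32/5; mL=-160/13, mR=16/65; mL+mR=-784/65 → advance -1; mR−mL=816/65 → turn +1·90°
n=1: pose=(8,6,E); sL=8, sR=20; mL=-8, mR=16; mL+mR=8 → advance +1; mR−mL=24 → turn +1·90°
n=2: pose=(9,6,N); sL=32/5, sR=32/5; mL=-32/5, mR=16/5; mL+mR=-16/5 → advance -1; mR−mL=48/5 → turn +1·90°
n=3: pose=(9,5,W); sL=80/9, sR=80/9; mL=-80/9, mR=40/9; mL+mR=-40/9 → advance -1; mR−mL=40/3 → turn +1·90°
n=4: pose=(10,5,S); sL=32/5, sR=160/13; mL=-32/5, mR=592/65; mL+mR=176/65 → advance +1; mR−mL=1008/65 → turn +1·90°
n=5: pose=(10,4,E); sL=8, sR=5; mL=-8, mR=1; mL+mR=-7 → advance -1; mR−mL=9 → turn +1·90°
n=6: pose=(9,4,N); sL=160/13, sR=160/13; mL=-160/13, mR=80/13; mL+mR=-80/13 → advance -1; mR−mL=240/13 → turn +1·90°

0 160/13 32/5 -160/13 16/65 8 5 S
1 8 20 -8 16 8 6 E
2 32/5 32/5 -32/5 16/5 9 6 N
3 80/9 80/9 -80/9 40/9 9 5 W
4 32/5 160/13 -32/5 592/65 10 5 S
5 8 5 -8 1 10 4 E
6 160/13 160/13 -160/13 80/13 9 4 N
final 9 3 W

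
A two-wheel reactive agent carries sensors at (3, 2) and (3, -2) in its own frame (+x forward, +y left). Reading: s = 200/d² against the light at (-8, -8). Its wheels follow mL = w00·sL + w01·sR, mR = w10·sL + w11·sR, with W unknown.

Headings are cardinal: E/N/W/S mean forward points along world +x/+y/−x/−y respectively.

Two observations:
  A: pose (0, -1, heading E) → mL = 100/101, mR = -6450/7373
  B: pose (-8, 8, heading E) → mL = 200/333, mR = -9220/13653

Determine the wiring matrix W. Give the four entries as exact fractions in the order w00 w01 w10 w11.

obs A: pose=(0,-1,E) → sL=100/101, sR=100/73, mL=100/101, mR=-6450/7373
obs B: pose=(-8,8,E) → sL=200/333, sR=40/41, mL=200/333, mR=-9220/13653
sensor matrix S = [[100/101, 100/73], [200/333, 40/41]]; det S = 14416000/100663569
solve [mL_A; mL_B] = S·[w00; w01] and [mR_A; mR_B] = S·[w10; w11]:
  w00 = 1, w01 = 0, w10 = 1/2, w11 = -1

1 0 1/2 -1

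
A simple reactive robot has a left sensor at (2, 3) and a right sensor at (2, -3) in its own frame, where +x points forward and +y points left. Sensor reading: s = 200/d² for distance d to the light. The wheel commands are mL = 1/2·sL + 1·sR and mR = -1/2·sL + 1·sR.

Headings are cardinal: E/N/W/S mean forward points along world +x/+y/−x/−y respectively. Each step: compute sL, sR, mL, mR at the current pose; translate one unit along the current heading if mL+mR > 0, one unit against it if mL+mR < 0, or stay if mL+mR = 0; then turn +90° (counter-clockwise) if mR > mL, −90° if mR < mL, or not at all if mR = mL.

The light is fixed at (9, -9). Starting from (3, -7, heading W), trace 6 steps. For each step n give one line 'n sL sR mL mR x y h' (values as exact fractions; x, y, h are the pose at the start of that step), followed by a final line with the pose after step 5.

0 40/13 200/89 4380/1157 820/1157 3 -7 W
1 50/29 25/4 825/116 625/116 2 -7 N
2 200/61 8 588/61 388/61 2 -6 E
3 20 100/41 510/41 -310/41 3 -6 S
4 40/13 200/89 4380/1157 820/1157 3 -7 W
5 50/29 25/4 825/116 625/116 2 -7 N
final 2 -6 E

n=0: pose=(3,-7,W); sL=40/13, sR=200/89; mL=4380/1157, mR=820/1157; mL+mR=400/89 → advance +1; mR−mL=-40/13 → turn -1·90°
n=1: pose=(2,-7,N); sL=50/29, sR=25/4; mL=825/116, mR=625/116; mL+mR=25/2 → advance +1; mR−mL=-50/29 → turn -1·90°
n=2: pose=(2,-6,E); sL=200/61, sR=8; mL=588/61, mR=388/61; mL+mR=16 → advance +1; mR−mL=-200/61 → turn -1·90°
n=3: pose=(3,-6,S); sL=20, sR=100/41; mL=510/41, mR=-310/41; mL+mR=200/41 → advance +1; mR−mL=-20 → turn -1·90°
n=4: pose=(3,-7,W); sL=40/13, sR=200/89; mL=4380/1157, mR=820/1157; mL+mR=400/89 → advance +1; mR−mL=-40/13 → turn -1·90°
n=5: pose=(2,-7,N); sL=50/29, sR=25/4; mL=825/116, mR=625/116; mL+mR=25/2 → advance +1; mR−mL=-50/29 → turn -1·90°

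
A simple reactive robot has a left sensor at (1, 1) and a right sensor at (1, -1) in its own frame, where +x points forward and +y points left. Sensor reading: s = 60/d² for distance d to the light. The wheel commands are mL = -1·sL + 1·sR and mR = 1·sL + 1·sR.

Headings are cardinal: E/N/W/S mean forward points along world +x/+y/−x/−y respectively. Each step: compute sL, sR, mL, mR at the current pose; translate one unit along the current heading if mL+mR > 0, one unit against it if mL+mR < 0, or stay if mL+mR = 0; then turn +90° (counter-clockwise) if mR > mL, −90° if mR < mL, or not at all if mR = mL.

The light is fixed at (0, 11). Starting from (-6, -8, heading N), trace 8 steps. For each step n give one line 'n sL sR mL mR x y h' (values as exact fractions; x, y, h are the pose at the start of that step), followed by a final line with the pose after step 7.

0 60/373 60/349 1440/130177 43320/130177 -6 -8 N
1 6/41 30/169 216/6929 2244/6929 -6 -7 W
2 60/397 12/85 -336/33745 9864/33745 -7 -7 S
3 1/6 15/109 -19/654 199/654 -7 -8 E
4 60/373 60/349 1440/130177 43320/130177 -6 -8 N
5 6/41 30/169 216/6929 2244/6929 -6 -7 W
6 60/397 12/85 -336/33745 9864/33745 -7 -7 S
7 1/6 15/109 -19/654 199/654 -7 -8 E
final -6 -8 N

n=0: pose=(-6,-8,N); sL=60/373, sR=60/349; mL=1440/130177, mR=43320/130177; mL+mR=120/349 → advance +1; mR−mL=120/373 → turn +1·90°
n=1: pose=(-6,-7,W); sL=6/41, sR=30/169; mL=216/6929, mR=2244/6929; mL+mR=60/169 → advance +1; mR−mL=12/41 → turn +1·90°
n=2: pose=(-7,-7,S); sL=60/397, sR=12/85; mL=-336/33745, mR=9864/33745; mL+mR=24/85 → advance +1; mR−mL=120/397 → turn +1·90°
n=3: pose=(-7,-8,E); sL=1/6, sR=15/109; mL=-19/654, mR=199/654; mL+mR=30/109 → advance +1; mR−mL=1/3 → turn +1·90°
n=4: pose=(-6,-8,N); sL=60/373, sR=60/349; mL=1440/130177, mR=43320/130177; mL+mR=120/349 → advance +1; mR−mL=120/373 → turn +1·90°
n=5: pose=(-6,-7,W); sL=6/41, sR=30/169; mL=216/6929, mR=2244/6929; mL+mR=60/169 → advance +1; mR−mL=12/41 → turn +1·90°
n=6: pose=(-7,-7,S); sL=60/397, sR=12/85; mL=-336/33745, mR=9864/33745; mL+mR=24/85 → advance +1; mR−mL=120/397 → turn +1·90°
n=7: pose=(-7,-8,E); sL=1/6, sR=15/109; mL=-19/654, mR=199/654; mL+mR=30/109 → advance +1; mR−mL=1/3 → turn +1·90°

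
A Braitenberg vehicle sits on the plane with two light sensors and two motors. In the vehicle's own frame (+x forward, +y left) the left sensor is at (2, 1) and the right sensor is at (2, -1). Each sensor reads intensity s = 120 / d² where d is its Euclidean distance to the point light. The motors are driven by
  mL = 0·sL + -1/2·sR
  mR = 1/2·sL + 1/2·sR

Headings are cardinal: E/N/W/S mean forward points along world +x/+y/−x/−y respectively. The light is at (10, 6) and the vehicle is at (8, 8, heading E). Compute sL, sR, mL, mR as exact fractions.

40/3 120 -60 200/3

left sensor world pos  = (10, 9); dL² = 9
right sensor world pos = (10, 7); dR² = 1
sL = 120/9 = 40/3
sR = 120/1 = 120
mL = 0·sL + -1/2·sR = -60
mR = 1/2·sL + 1/2·sR = 200/3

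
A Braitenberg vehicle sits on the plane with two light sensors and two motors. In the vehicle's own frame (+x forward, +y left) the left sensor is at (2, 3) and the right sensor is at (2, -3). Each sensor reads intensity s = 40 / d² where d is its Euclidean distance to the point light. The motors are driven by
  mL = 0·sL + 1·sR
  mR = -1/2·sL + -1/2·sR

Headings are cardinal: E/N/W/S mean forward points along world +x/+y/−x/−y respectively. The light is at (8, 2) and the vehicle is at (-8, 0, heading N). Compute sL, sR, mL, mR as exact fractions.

left sensor world pos  = (-11, 2); dL² = 361
right sensor world pos = (-5, 2); dR² = 169
sL = 40/361 = 40/361
sR = 40/169 = 40/169
mL = 0·sL + 1·sR = 40/169
mR = -1/2·sL + -1/2·sR = -10600/61009

40/361 40/169 40/169 -10600/61009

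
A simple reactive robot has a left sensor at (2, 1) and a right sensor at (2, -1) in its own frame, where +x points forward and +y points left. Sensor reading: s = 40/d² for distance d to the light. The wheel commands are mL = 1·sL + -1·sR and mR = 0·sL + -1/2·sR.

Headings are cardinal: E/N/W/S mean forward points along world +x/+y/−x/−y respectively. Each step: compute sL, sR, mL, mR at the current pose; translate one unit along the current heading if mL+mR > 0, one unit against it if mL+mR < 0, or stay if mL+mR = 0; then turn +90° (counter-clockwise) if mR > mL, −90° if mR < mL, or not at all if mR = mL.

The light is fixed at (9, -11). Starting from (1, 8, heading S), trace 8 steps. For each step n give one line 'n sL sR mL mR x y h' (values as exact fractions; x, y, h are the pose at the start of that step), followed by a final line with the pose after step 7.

0 20/169 4/37 64/6253 -2/37 1 8 S
1 40/461 40/541 3200/249401 -20/541 1 9 W
2 10/137 1/13 -7/1781 -1/26 2 9 N
3 8/85 40/349 -608/29665 -20/349 2 8 E
4 20/169 4/37 64/6253 -2/37 1 8 S
5 40/461 40/541 3200/249401 -20/541 1 9 W
6 10/137 1/13 -7/1781 -1/26 2 9 N
7 8/85 40/349 -608/29665 -20/349 2 8 E
final 1 8 S

n=0: pose=(1,8,S); sL=20/169, sR=4/37; mL=64/6253, mR=-2/37; mL+mR=-274/6253 → advance -1; mR−mL=-402/6253 → turn -1·90°
n=1: pose=(1,9,W); sL=40/461, sR=40/541; mL=3200/249401, mR=-20/541; mL+mR=-6020/249401 → advance -1; mR−mL=-12420/249401 → turn -1·90°
n=2: pose=(2,9,N); sL=10/137, sR=1/13; mL=-7/1781, mR=-1/26; mL+mR=-151/3562 → advance -1; mR−mL=-123/3562 → turn -1·90°
n=3: pose=(2,8,E); sL=8/85, sR=40/349; mL=-608/29665, mR=-20/349; mL+mR=-2308/29665 → advance -1; mR−mL=-1092/29665 → turn -1·90°
n=4: pose=(1,8,S); sL=20/169, sR=4/37; mL=64/6253, mR=-2/37; mL+mR=-274/6253 → advance -1; mR−mL=-402/6253 → turn -1·90°
n=5: pose=(1,9,W); sL=40/461, sR=40/541; mL=3200/249401, mR=-20/541; mL+mR=-6020/249401 → advance -1; mR−mL=-12420/249401 → turn -1·90°
n=6: pose=(2,9,N); sL=10/137, sR=1/13; mL=-7/1781, mR=-1/26; mL+mR=-151/3562 → advance -1; mR−mL=-123/3562 → turn -1·90°
n=7: pose=(2,8,E); sL=8/85, sR=40/349; mL=-608/29665, mR=-20/349; mL+mR=-2308/29665 → advance -1; mR−mL=-1092/29665 → turn -1·90°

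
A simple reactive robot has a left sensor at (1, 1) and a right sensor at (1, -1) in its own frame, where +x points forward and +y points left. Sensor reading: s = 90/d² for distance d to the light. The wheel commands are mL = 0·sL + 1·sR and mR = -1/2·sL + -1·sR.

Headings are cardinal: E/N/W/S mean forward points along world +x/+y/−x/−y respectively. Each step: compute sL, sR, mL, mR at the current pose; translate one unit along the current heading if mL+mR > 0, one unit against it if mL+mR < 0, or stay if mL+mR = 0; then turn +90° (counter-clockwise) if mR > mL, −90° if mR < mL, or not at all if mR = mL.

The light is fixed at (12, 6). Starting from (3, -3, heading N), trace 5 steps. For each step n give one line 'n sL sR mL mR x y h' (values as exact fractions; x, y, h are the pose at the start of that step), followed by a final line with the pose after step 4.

0 45/82 45/64 45/64 -2565/2624 3 -3 N
1 18/29 18/37 18/37 -855/1073 3 -4 E
2 45/101 45/121 45/121 -14535/24442 2 -4 S
3 90/221 18/37 18/37 -5643/8177 2 -3 W
4 45/82 45/64 45/64 -2565/2624 3 -3 N
final 3 -4 E

n=0: pose=(3,-3,N); sL=45/82, sR=45/64; mL=45/64, mR=-2565/2624; mL+mR=-45/164 → advance -1; mR−mL=-2205/1312 → turn -1·90°
n=1: pose=(3,-4,E); sL=18/29, sR=18/37; mL=18/37, mR=-855/1073; mL+mR=-9/29 → advance -1; mR−mL=-1377/1073 → turn -1·90°
n=2: pose=(2,-4,S); sL=45/101, sR=45/121; mL=45/121, mR=-14535/24442; mL+mR=-45/202 → advance -1; mR−mL=-23625/24442 → turn -1·90°
n=3: pose=(2,-3,W); sL=90/221, sR=18/37; mL=18/37, mR=-5643/8177; mL+mR=-45/221 → advance -1; mR−mL=-9621/8177 → turn -1·90°
n=4: pose=(3,-3,N); sL=45/82, sR=45/64; mL=45/64, mR=-2565/2624; mL+mR=-45/164 → advance -1; mR−mL=-2205/1312 → turn -1·90°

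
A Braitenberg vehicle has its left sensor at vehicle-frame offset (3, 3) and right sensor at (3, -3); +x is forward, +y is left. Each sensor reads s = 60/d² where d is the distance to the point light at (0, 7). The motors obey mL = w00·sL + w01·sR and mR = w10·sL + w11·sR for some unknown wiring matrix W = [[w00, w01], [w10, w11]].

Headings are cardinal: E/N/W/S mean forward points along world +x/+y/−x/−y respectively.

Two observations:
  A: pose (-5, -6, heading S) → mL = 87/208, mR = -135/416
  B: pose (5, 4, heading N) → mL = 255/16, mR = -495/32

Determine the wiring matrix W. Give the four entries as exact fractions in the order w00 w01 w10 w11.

obs A: pose=(-5,-6,S) → sL=3/13, sR=3/16, mL=87/208, mR=-135/416
obs B: pose=(5,4,N) → sL=15, sR=15/16, mL=255/16, mR=-495/32
sensor matrix S = [[3/13, 3/16], [15, 15/16]]; det S = -135/52
solve [mL_A; mL_B] = S·[w00; w01] and [mR_A; mR_B] = S·[w10; w11]:
  w00 = 1, w01 = 1, w10 = -1, w11 = -1/2

1 1 -1 -1/2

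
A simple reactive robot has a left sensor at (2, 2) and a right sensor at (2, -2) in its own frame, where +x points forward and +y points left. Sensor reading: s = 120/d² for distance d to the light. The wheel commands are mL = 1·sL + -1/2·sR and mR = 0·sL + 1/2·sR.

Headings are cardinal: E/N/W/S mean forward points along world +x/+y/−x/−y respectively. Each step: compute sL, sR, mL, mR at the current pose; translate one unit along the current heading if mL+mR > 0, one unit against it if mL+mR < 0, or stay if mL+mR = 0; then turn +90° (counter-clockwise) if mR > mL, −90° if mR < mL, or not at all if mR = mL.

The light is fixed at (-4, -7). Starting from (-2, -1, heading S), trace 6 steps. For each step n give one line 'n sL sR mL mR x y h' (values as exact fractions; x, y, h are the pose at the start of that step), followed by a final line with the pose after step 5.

0 15/4 15/2 0 15/4 -2 -1 S
1 24/13 24/5 -36/65 12/5 -2 -2 E
2 12/5 60/37 294/185 30/37 -1 -2 N
3 120/89 120/41 -420/3649 60/41 -1 -1 E
4 30/17 6/5 99/85 3/5 0 -1 N
5 40/39 120/61 100/2379 60/61 0 0 E
final 1 0 N

n=0: pose=(-2,-1,S); sL=15/4, sR=15/2; mL=0, mR=15/4; mL+mR=15/4 → advance +1; mR−mL=15/4 → turn +1·90°
n=1: pose=(-2,-2,E); sL=24/13, sR=24/5; mL=-36/65, mR=12/5; mL+mR=24/13 → advance +1; mR−mL=192/65 → turn +1·90°
n=2: pose=(-1,-2,N); sL=12/5, sR=60/37; mL=294/185, mR=30/37; mL+mR=12/5 → advance +1; mR−mL=-144/185 → turn -1·90°
n=3: pose=(-1,-1,E); sL=120/89, sR=120/41; mL=-420/3649, mR=60/41; mL+mR=120/89 → advance +1; mR−mL=5760/3649 → turn +1·90°
n=4: pose=(0,-1,N); sL=30/17, sR=6/5; mL=99/85, mR=3/5; mL+mR=30/17 → advance +1; mR−mL=-48/85 → turn -1·90°
n=5: pose=(0,0,E); sL=40/39, sR=120/61; mL=100/2379, mR=60/61; mL+mR=40/39 → advance +1; mR−mL=2240/2379 → turn +1·90°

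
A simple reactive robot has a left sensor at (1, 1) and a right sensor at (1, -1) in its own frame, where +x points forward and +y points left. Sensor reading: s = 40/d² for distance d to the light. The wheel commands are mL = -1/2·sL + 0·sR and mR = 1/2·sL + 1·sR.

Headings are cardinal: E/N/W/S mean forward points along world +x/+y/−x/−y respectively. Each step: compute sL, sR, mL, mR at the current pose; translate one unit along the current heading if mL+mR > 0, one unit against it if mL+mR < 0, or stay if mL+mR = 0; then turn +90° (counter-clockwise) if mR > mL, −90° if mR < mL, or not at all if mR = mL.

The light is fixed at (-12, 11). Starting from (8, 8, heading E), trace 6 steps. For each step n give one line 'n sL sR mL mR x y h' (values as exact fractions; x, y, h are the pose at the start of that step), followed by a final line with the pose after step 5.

0 8/89 40/457 -4/89 5388/40673 8 8 E
1 10/101 5/61 -5/101 810/6161 9 8 N
2 40/409 40/401 -20/409 24380/164009 9 9 W
3 4/45 4/37 -2/45 254/1665 8 9 S
4 8/89 40/457 -4/89 5388/40673 8 8 E
5 10/101 5/61 -5/101 810/6161 9 8 N
final 9 9 W

n=0: pose=(8,8,E); sL=8/89, sR=40/457; mL=-4/89, mR=5388/40673; mL+mR=40/457 → advance +1; mR−mL=7216/40673 → turn +1·90°
n=1: pose=(9,8,N); sL=10/101, sR=5/61; mL=-5/101, mR=810/6161; mL+mR=5/61 → advance +1; mR−mL=1115/6161 → turn +1·90°
n=2: pose=(9,9,W); sL=40/409, sR=40/401; mL=-20/409, mR=24380/164009; mL+mR=40/401 → advance +1; mR−mL=32400/164009 → turn +1·90°
n=3: pose=(8,9,S); sL=4/45, sR=4/37; mL=-2/45, mR=254/1665; mL+mR=4/37 → advance +1; mR−mL=328/1665 → turn +1·90°
n=4: pose=(8,8,E); sL=8/89, sR=40/457; mL=-4/89, mR=5388/40673; mL+mR=40/457 → advance +1; mR−mL=7216/40673 → turn +1·90°
n=5: pose=(9,8,N); sL=10/101, sR=5/61; mL=-5/101, mR=810/6161; mL+mR=5/61 → advance +1; mR−mL=1115/6161 → turn +1·90°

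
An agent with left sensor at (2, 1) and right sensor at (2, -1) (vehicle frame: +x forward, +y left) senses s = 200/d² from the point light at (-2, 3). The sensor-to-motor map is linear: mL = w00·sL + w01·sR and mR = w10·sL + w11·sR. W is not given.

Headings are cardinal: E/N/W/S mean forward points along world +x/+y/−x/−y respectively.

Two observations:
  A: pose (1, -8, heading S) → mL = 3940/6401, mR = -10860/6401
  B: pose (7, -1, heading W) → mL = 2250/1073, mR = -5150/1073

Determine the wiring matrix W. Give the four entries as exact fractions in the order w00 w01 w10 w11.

obs A: pose=(1,-8,S) → sL=40/37, sR=200/173, mL=3940/6401, mR=-10860/6401
obs B: pose=(7,-1,W) → sL=100/37, sR=100/29, mL=2250/1073, mR=-5150/1073
sensor matrix S = [[40/37, 200/173], [100/37, 100/29]]; det S = 112000/185629
solve [mL_A; mL_B] = S·[w00; w01] and [mR_A; mR_B] = S·[w10; w11]:
  w00 = -1/2, w01 = 1, w10 = -1/2, w11 = -1

-1/2 1 -1/2 -1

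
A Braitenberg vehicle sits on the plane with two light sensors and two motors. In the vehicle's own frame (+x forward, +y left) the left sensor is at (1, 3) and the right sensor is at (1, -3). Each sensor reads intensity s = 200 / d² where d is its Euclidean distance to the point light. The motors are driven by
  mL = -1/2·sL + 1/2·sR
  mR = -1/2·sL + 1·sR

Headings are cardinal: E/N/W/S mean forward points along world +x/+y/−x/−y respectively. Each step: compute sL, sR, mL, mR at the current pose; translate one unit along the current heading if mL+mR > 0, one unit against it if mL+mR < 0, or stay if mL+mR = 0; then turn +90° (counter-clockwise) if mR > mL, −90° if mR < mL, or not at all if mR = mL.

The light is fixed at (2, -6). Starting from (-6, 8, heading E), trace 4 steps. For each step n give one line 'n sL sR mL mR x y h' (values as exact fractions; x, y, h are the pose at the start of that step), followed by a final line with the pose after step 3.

n=0: pose=(-6,8,E); sL=100/169, sR=20/17; mL=840/2873, mR=2530/2873; mL+mR=3370/2873 → advance +1; mR−mL=10/17 → turn +1·90°
n=1: pose=(-5,8,N); sL=8/13, sR=200/241; mL=336/3133, mR=1636/3133; mL+mR=1972/3133 → advance +1; mR−mL=100/241 → turn +1·90°
n=2: pose=(-5,9,W); sL=25/26, sR=50/97; mL=-1125/5044, mR=175/5044; mL+mR=-475/2522 → advance -1; mR−mL=25/97 → turn +1·90°
n=3: pose=(-4,9,S); sL=40/41, sR=200/277; mL=-1440/11357, mR=2660/11357; mL+mR=1220/11357 → advance +1; mR−mL=100/277 → turn +1·90°

0 100/169 20/17 840/2873 2530/2873 -6 8 E
1 8/13 200/241 336/3133 1636/3133 -5 8 N
2 25/26 50/97 -1125/5044 175/5044 -5 9 W
3 40/41 200/277 -1440/11357 2660/11357 -4 9 S
final -4 8 E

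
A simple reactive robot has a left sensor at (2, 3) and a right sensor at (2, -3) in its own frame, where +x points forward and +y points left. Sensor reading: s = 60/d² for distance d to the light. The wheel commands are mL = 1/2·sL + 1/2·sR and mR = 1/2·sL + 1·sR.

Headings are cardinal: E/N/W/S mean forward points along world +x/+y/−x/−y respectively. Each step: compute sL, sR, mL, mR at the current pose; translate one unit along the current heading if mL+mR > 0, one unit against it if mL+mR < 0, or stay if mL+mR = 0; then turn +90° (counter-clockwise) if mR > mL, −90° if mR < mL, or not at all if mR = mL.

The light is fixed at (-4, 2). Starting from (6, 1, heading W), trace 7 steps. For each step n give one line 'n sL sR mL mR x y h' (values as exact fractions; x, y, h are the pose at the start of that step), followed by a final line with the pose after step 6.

n=0: pose=(6,1,W); sL=3/4, sR=15/17; mL=111/136, mR=171/136; mL+mR=141/68 → advance +1; mR−mL=15/34 → turn +1·90°
n=1: pose=(5,1,S); sL=20/51, sR=4/3; mL=44/51, mR=26/17; mL+mR=122/51 → advance +1; mR−mL=2/3 → turn +1·90°
n=2: pose=(5,0,E); sL=30/61, sR=30/73; mL=2010/4453, mR=2925/4453; mL+mR=4935/4453 → advance +1; mR−mL=15/73 → turn +1·90°
n=3: pose=(6,0,N); sL=60/49, sR=60/169; mL=6540/8281, mR=8010/8281; mL+mR=14550/8281 → advance +1; mR−mL=30/169 → turn +1·90°
n=4: pose=(6,1,W); sL=3/4, sR=15/17; mL=111/136, mR=171/136; mL+mR=141/68 → advance +1; mR−mL=15/34 → turn +1·90°
n=5: pose=(5,1,S); sL=20/51, sR=4/3; mL=44/51, mR=26/17; mL+mR=122/51 → advance +1; mR−mL=2/3 → turn +1·90°
n=6: pose=(5,0,E); sL=30/61, sR=30/73; mL=2010/4453, mR=2925/4453; mL+mR=4935/4453 → advance +1; mR−mL=15/73 → turn +1·90°

0 3/4 15/17 111/136 171/136 6 1 W
1 20/51 4/3 44/51 26/17 5 1 S
2 30/61 30/73 2010/4453 2925/4453 5 0 E
3 60/49 60/169 6540/8281 8010/8281 6 0 N
4 3/4 15/17 111/136 171/136 6 1 W
5 20/51 4/3 44/51 26/17 5 1 S
6 30/61 30/73 2010/4453 2925/4453 5 0 E
final 6 0 N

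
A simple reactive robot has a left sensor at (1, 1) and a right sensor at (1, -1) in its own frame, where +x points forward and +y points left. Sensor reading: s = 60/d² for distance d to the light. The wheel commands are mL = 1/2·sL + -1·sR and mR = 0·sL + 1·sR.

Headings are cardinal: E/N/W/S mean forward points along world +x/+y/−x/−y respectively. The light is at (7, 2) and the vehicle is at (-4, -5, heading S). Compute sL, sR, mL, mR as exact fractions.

15/41 15/52 -225/2132 15/52

left sensor world pos  = (-3, -6); dL² = 164
right sensor world pos = (-5, -6); dR² = 208
sL = 60/164 = 15/41
sR = 60/208 = 15/52
mL = 1/2·sL + -1·sR = -225/2132
mR = 0·sL + 1·sR = 15/52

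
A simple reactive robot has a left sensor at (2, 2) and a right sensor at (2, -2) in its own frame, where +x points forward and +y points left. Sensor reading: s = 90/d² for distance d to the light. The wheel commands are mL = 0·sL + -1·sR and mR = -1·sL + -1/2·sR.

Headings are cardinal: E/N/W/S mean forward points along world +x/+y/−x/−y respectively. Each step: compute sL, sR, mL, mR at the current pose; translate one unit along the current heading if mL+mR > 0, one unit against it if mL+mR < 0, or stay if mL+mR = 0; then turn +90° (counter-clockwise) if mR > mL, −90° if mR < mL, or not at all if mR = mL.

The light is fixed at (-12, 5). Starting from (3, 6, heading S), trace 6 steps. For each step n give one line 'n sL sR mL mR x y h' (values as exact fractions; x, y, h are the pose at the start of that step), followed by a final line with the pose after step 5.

n=0: pose=(3,6,S); sL=9/29, sR=9/17; mL=-9/17, mR=-567/986; mL+mR=-1089/986 → advance -1; mR−mL=-45/986 → turn -1·90°
n=1: pose=(3,7,W); sL=90/169, sR=18/37; mL=-18/37, mR=-4851/6253; mL+mR=-7893/6253 → advance -1; mR−mL=-1809/6253 → turn -1·90°
n=2: pose=(4,7,N); sL=45/106, sR=9/34; mL=-9/34, mR=-2007/3604; mL+mR=-2961/3604 → advance -1; mR−mL=-1053/3604 → turn -1·90°
n=3: pose=(4,6,E); sL=10/37, sR=18/65; mL=-18/65, mR=-983/2405; mL+mR=-1649/2405 → advance -1; mR−mL=-317/2405 → turn -1·90°
n=4: pose=(3,6,S); sL=9/29, sR=9/17; mL=-9/17, mR=-567/986; mL+mR=-1089/986 → advance -1; mR−mL=-45/986 → turn -1·90°
n=5: pose=(3,7,W); sL=90/169, sR=18/37; mL=-18/37, mR=-4851/6253; mL+mR=-7893/6253 → advance -1; mR−mL=-1809/6253 → turn -1·90°

0 9/29 9/17 -9/17 -567/986 3 6 S
1 90/169 18/37 -18/37 -4851/6253 3 7 W
2 45/106 9/34 -9/34 -2007/3604 4 7 N
3 10/37 18/65 -18/65 -983/2405 4 6 E
4 9/29 9/17 -9/17 -567/986 3 6 S
5 90/169 18/37 -18/37 -4851/6253 3 7 W
final 4 7 N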